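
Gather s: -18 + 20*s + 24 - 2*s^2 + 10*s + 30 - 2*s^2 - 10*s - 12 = -4*s^2 + 20*s + 24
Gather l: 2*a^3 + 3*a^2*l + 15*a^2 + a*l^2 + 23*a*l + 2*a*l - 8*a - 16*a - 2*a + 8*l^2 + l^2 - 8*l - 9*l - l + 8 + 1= 2*a^3 + 15*a^2 - 26*a + l^2*(a + 9) + l*(3*a^2 + 25*a - 18) + 9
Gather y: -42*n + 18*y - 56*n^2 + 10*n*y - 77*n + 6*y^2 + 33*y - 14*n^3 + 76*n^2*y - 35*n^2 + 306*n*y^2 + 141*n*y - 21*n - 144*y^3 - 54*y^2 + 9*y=-14*n^3 - 91*n^2 - 140*n - 144*y^3 + y^2*(306*n - 48) + y*(76*n^2 + 151*n + 60)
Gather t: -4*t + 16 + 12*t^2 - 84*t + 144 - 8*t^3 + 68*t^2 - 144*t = -8*t^3 + 80*t^2 - 232*t + 160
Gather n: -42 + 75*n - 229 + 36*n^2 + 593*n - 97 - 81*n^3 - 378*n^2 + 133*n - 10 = -81*n^3 - 342*n^2 + 801*n - 378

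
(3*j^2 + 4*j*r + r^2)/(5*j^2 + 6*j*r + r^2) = (3*j + r)/(5*j + r)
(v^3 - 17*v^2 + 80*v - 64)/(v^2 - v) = v - 16 + 64/v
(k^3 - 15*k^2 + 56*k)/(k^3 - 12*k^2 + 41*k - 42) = k*(k - 8)/(k^2 - 5*k + 6)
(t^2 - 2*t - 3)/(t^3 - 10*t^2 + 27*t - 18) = (t + 1)/(t^2 - 7*t + 6)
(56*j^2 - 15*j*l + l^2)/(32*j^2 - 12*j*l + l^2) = (7*j - l)/(4*j - l)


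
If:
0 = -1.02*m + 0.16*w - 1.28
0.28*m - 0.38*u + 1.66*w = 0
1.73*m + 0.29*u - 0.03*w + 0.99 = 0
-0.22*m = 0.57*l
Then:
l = 0.43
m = -1.11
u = 3.29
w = 0.94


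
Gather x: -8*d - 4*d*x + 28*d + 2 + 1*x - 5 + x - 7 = 20*d + x*(2 - 4*d) - 10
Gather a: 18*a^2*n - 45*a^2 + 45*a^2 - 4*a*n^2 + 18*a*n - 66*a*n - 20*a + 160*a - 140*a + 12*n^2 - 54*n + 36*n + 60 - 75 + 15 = 18*a^2*n + a*(-4*n^2 - 48*n) + 12*n^2 - 18*n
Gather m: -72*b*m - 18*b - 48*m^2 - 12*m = -18*b - 48*m^2 + m*(-72*b - 12)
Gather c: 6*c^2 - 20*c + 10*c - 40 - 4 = 6*c^2 - 10*c - 44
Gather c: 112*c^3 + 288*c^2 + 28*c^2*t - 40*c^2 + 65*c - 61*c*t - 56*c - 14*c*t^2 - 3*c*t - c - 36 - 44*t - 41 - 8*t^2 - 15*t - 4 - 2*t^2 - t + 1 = 112*c^3 + c^2*(28*t + 248) + c*(-14*t^2 - 64*t + 8) - 10*t^2 - 60*t - 80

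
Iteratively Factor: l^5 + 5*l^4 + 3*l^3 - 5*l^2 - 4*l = (l + 1)*(l^4 + 4*l^3 - l^2 - 4*l) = (l + 1)*(l + 4)*(l^3 - l) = (l - 1)*(l + 1)*(l + 4)*(l^2 + l) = l*(l - 1)*(l + 1)*(l + 4)*(l + 1)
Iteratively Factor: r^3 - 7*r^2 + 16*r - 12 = (r - 2)*(r^2 - 5*r + 6) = (r - 2)^2*(r - 3)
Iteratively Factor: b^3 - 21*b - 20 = (b + 4)*(b^2 - 4*b - 5) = (b - 5)*(b + 4)*(b + 1)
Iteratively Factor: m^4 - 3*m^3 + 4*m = (m - 2)*(m^3 - m^2 - 2*m) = m*(m - 2)*(m^2 - m - 2) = m*(m - 2)*(m + 1)*(m - 2)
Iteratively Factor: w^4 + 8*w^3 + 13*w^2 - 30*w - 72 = (w + 3)*(w^3 + 5*w^2 - 2*w - 24) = (w + 3)^2*(w^2 + 2*w - 8) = (w - 2)*(w + 3)^2*(w + 4)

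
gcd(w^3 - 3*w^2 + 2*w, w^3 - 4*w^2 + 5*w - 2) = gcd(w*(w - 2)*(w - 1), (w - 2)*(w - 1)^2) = w^2 - 3*w + 2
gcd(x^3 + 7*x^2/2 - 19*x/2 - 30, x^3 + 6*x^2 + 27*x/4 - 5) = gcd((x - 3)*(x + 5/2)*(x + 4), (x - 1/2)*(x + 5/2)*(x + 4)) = x^2 + 13*x/2 + 10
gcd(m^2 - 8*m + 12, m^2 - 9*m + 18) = m - 6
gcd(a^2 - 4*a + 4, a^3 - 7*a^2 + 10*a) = a - 2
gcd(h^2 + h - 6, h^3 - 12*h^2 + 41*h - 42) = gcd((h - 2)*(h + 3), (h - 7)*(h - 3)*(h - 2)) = h - 2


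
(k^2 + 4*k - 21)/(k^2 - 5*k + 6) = (k + 7)/(k - 2)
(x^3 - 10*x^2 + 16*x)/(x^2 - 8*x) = x - 2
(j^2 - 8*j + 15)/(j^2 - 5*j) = (j - 3)/j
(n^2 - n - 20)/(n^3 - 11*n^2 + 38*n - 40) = (n + 4)/(n^2 - 6*n + 8)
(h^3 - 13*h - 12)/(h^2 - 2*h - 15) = (h^2 - 3*h - 4)/(h - 5)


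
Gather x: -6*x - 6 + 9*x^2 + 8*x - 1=9*x^2 + 2*x - 7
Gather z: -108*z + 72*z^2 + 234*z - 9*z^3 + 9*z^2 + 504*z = -9*z^3 + 81*z^2 + 630*z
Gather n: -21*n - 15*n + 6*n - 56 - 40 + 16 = -30*n - 80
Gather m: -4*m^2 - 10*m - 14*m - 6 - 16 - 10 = -4*m^2 - 24*m - 32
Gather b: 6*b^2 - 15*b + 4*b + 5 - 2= 6*b^2 - 11*b + 3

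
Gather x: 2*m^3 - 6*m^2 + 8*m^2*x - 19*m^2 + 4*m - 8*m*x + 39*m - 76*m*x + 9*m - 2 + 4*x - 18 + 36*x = 2*m^3 - 25*m^2 + 52*m + x*(8*m^2 - 84*m + 40) - 20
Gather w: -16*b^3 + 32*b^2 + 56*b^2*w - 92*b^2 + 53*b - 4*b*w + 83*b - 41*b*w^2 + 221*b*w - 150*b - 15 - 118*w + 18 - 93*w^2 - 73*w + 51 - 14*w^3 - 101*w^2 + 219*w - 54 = -16*b^3 - 60*b^2 - 14*b - 14*w^3 + w^2*(-41*b - 194) + w*(56*b^2 + 217*b + 28)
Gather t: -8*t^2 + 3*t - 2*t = -8*t^2 + t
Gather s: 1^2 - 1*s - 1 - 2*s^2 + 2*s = -2*s^2 + s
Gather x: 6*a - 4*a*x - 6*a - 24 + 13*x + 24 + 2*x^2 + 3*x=2*x^2 + x*(16 - 4*a)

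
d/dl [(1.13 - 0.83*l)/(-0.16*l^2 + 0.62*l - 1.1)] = (-0.1328*l^2 + 0.3616*l + 0.2124)/(0.0256*l^4 - 0.1984*l^3 + 0.7364*l^2 - 1.364*l + 1.21)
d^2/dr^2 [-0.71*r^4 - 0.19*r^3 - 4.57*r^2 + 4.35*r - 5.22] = -8.52*r^2 - 1.14*r - 9.14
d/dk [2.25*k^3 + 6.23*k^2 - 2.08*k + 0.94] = 6.75*k^2 + 12.46*k - 2.08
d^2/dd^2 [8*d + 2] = 0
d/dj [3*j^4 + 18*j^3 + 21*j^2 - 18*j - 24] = 12*j^3 + 54*j^2 + 42*j - 18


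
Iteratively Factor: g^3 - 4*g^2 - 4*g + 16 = (g - 2)*(g^2 - 2*g - 8) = (g - 4)*(g - 2)*(g + 2)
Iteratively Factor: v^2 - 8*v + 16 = (v - 4)*(v - 4)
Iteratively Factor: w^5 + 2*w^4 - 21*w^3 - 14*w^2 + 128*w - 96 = (w - 3)*(w^4 + 5*w^3 - 6*w^2 - 32*w + 32) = (w - 3)*(w + 4)*(w^3 + w^2 - 10*w + 8) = (w - 3)*(w + 4)^2*(w^2 - 3*w + 2) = (w - 3)*(w - 1)*(w + 4)^2*(w - 2)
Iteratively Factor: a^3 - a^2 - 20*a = (a - 5)*(a^2 + 4*a) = a*(a - 5)*(a + 4)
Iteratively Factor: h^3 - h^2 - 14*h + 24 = (h + 4)*(h^2 - 5*h + 6) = (h - 3)*(h + 4)*(h - 2)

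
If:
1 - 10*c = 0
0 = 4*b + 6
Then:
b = -3/2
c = 1/10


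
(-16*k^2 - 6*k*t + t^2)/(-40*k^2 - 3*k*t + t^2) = (2*k + t)/(5*k + t)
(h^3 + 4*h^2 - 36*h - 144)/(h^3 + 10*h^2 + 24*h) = (h - 6)/h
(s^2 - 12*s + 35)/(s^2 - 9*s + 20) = (s - 7)/(s - 4)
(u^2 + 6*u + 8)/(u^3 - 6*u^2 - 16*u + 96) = (u + 2)/(u^2 - 10*u + 24)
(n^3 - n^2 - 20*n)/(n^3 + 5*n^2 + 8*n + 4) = n*(n^2 - n - 20)/(n^3 + 5*n^2 + 8*n + 4)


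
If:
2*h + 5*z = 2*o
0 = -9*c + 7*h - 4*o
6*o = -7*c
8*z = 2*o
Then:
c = 0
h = 0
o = 0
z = 0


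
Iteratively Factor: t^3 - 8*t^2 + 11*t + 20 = (t - 5)*(t^2 - 3*t - 4) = (t - 5)*(t - 4)*(t + 1)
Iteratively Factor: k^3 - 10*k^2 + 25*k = (k - 5)*(k^2 - 5*k) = k*(k - 5)*(k - 5)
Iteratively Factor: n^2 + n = (n + 1)*(n)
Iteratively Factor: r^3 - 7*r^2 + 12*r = (r)*(r^2 - 7*r + 12) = r*(r - 4)*(r - 3)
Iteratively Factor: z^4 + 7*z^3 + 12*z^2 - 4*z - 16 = (z + 2)*(z^3 + 5*z^2 + 2*z - 8) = (z + 2)^2*(z^2 + 3*z - 4) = (z + 2)^2*(z + 4)*(z - 1)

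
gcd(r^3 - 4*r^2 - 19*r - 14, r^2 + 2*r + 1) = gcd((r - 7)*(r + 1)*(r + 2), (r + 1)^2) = r + 1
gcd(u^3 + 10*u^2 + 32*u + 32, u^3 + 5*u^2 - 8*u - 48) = u^2 + 8*u + 16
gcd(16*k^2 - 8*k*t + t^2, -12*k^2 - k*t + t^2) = -4*k + t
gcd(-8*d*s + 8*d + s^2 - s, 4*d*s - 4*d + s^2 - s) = s - 1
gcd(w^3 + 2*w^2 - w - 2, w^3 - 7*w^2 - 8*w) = w + 1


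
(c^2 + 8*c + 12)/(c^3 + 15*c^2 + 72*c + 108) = (c + 2)/(c^2 + 9*c + 18)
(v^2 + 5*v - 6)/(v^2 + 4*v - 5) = (v + 6)/(v + 5)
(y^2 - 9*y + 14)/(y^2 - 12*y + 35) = (y - 2)/(y - 5)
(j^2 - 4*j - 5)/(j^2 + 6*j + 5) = (j - 5)/(j + 5)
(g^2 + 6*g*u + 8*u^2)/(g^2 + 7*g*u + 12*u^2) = (g + 2*u)/(g + 3*u)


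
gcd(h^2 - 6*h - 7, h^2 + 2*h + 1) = h + 1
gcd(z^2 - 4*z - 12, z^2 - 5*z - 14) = z + 2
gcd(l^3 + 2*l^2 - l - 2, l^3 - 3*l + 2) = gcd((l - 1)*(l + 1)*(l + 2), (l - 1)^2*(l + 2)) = l^2 + l - 2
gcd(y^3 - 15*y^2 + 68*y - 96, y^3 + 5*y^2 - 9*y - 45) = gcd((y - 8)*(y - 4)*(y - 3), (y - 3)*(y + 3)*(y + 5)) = y - 3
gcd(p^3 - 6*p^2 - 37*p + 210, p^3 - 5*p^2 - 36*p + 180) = p^2 + p - 30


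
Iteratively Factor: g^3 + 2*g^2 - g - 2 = (g + 1)*(g^2 + g - 2) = (g - 1)*(g + 1)*(g + 2)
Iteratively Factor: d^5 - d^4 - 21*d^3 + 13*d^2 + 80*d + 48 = (d - 3)*(d^4 + 2*d^3 - 15*d^2 - 32*d - 16) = (d - 3)*(d + 1)*(d^3 + d^2 - 16*d - 16) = (d - 3)*(d + 1)^2*(d^2 - 16) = (d - 3)*(d + 1)^2*(d + 4)*(d - 4)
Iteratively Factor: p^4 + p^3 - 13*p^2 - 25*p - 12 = (p + 1)*(p^3 - 13*p - 12) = (p - 4)*(p + 1)*(p^2 + 4*p + 3) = (p - 4)*(p + 1)*(p + 3)*(p + 1)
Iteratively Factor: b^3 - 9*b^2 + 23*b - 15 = (b - 3)*(b^2 - 6*b + 5) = (b - 3)*(b - 1)*(b - 5)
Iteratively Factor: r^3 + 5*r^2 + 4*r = (r + 1)*(r^2 + 4*r) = r*(r + 1)*(r + 4)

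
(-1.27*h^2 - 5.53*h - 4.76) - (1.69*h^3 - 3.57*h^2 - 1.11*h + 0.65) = -1.69*h^3 + 2.3*h^2 - 4.42*h - 5.41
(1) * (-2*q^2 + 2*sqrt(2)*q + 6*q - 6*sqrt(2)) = -2*q^2 + 2*sqrt(2)*q + 6*q - 6*sqrt(2)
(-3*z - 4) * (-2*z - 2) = 6*z^2 + 14*z + 8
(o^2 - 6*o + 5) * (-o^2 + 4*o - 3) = -o^4 + 10*o^3 - 32*o^2 + 38*o - 15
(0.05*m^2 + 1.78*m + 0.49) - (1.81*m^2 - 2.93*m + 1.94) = -1.76*m^2 + 4.71*m - 1.45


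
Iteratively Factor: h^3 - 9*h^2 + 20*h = (h - 4)*(h^2 - 5*h) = h*(h - 4)*(h - 5)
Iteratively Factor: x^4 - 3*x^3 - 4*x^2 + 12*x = (x - 2)*(x^3 - x^2 - 6*x) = (x - 3)*(x - 2)*(x^2 + 2*x) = x*(x - 3)*(x - 2)*(x + 2)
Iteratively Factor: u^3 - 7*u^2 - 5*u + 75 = (u + 3)*(u^2 - 10*u + 25) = (u - 5)*(u + 3)*(u - 5)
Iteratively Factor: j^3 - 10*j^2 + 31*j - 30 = (j - 5)*(j^2 - 5*j + 6) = (j - 5)*(j - 2)*(j - 3)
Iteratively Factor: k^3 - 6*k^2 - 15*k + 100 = (k - 5)*(k^2 - k - 20) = (k - 5)*(k + 4)*(k - 5)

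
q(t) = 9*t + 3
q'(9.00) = 9.00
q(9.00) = 84.00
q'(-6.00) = 9.00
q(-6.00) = -51.00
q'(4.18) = 9.00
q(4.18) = 40.62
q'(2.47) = 9.00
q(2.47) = 25.23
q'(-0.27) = 9.00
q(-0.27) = 0.57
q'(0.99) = 9.00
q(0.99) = 11.91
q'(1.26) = 9.00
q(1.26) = 14.34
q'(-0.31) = 9.00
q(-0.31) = 0.21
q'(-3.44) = 9.00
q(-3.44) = -27.96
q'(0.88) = 9.00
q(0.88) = 10.92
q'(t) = 9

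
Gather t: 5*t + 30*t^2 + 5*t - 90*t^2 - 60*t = -60*t^2 - 50*t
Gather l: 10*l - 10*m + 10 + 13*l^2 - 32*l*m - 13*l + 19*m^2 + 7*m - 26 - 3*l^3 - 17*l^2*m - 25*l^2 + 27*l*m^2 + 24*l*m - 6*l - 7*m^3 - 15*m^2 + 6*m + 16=-3*l^3 + l^2*(-17*m - 12) + l*(27*m^2 - 8*m - 9) - 7*m^3 + 4*m^2 + 3*m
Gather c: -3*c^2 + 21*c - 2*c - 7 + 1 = -3*c^2 + 19*c - 6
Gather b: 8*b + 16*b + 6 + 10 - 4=24*b + 12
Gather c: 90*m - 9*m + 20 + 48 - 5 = 81*m + 63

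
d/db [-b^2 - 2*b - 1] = -2*b - 2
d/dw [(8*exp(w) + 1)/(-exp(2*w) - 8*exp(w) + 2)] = 2*(4*exp(2*w) + exp(w) + 12)*exp(w)/(exp(4*w) + 16*exp(3*w) + 60*exp(2*w) - 32*exp(w) + 4)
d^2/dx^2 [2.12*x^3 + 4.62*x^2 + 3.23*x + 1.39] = 12.72*x + 9.24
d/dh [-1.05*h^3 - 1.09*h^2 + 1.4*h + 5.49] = -3.15*h^2 - 2.18*h + 1.4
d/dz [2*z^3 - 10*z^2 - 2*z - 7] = 6*z^2 - 20*z - 2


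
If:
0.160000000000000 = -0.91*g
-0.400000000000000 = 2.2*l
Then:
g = -0.18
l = -0.18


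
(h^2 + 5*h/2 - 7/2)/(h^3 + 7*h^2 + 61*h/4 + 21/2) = 2*(h - 1)/(2*h^2 + 7*h + 6)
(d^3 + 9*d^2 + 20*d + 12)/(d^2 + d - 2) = (d^2 + 7*d + 6)/(d - 1)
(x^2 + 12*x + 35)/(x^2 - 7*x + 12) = (x^2 + 12*x + 35)/(x^2 - 7*x + 12)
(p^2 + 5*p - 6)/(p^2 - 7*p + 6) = (p + 6)/(p - 6)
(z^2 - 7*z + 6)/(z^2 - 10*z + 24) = (z - 1)/(z - 4)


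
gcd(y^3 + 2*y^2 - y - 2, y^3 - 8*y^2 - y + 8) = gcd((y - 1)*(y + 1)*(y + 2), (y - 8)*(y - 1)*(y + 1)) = y^2 - 1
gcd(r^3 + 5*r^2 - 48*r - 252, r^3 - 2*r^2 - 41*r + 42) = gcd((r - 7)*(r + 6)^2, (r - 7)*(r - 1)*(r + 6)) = r^2 - r - 42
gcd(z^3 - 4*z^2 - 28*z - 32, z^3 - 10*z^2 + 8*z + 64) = z^2 - 6*z - 16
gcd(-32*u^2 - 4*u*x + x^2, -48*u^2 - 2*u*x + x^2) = -8*u + x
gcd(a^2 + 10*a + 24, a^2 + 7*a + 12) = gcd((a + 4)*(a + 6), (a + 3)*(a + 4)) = a + 4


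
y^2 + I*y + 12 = (y - 3*I)*(y + 4*I)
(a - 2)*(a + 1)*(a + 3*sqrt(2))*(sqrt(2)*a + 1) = sqrt(2)*a^4 - sqrt(2)*a^3 + 7*a^3 - 7*a^2 + sqrt(2)*a^2 - 14*a - 3*sqrt(2)*a - 6*sqrt(2)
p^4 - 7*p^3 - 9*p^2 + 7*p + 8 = (p - 8)*(p - 1)*(p + 1)^2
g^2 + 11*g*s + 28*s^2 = (g + 4*s)*(g + 7*s)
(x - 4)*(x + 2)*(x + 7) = x^3 + 5*x^2 - 22*x - 56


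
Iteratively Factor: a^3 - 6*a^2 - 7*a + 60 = (a - 4)*(a^2 - 2*a - 15) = (a - 5)*(a - 4)*(a + 3)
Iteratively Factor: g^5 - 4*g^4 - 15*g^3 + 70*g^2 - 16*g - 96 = (g + 4)*(g^4 - 8*g^3 + 17*g^2 + 2*g - 24) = (g + 1)*(g + 4)*(g^3 - 9*g^2 + 26*g - 24) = (g - 2)*(g + 1)*(g + 4)*(g^2 - 7*g + 12) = (g - 3)*(g - 2)*(g + 1)*(g + 4)*(g - 4)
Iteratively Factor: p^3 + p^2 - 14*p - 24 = (p + 3)*(p^2 - 2*p - 8) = (p + 2)*(p + 3)*(p - 4)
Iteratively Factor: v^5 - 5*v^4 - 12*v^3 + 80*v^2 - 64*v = (v - 1)*(v^4 - 4*v^3 - 16*v^2 + 64*v) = (v - 4)*(v - 1)*(v^3 - 16*v) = (v - 4)*(v - 1)*(v + 4)*(v^2 - 4*v) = (v - 4)^2*(v - 1)*(v + 4)*(v)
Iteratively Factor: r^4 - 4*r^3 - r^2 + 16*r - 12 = (r - 1)*(r^3 - 3*r^2 - 4*r + 12) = (r - 2)*(r - 1)*(r^2 - r - 6) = (r - 2)*(r - 1)*(r + 2)*(r - 3)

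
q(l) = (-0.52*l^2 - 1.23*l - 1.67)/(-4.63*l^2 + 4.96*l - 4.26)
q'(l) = (-1.04*l - 1.23)/(-4.63*l^2 + 4.96*l - 4.26) + (9.26*l - 4.96)*(-0.52*l^2 - 1.23*l - 1.67)/(-4.63*l^2 + 4.96*l - 4.26)^2 = (-8.2741*l^2 - 11.0338*l + 13.523)/(21.4369*l^4 - 45.9296*l^3 + 64.0492*l^2 - 42.2592*l + 18.1476)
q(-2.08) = 0.04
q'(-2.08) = 0.00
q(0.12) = 0.49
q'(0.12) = 0.87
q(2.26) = 0.43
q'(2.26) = -0.19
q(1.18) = 0.79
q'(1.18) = -0.47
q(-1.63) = 0.04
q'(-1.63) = 0.02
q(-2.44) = 0.04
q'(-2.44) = -0.00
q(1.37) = 0.70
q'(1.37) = -0.45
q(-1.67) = 0.04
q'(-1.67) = 0.01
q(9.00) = 0.16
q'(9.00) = -0.01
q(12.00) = 0.15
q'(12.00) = -0.00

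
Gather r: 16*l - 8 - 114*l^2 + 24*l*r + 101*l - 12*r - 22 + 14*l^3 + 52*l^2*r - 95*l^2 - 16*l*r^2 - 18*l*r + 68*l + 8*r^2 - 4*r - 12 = 14*l^3 - 209*l^2 + 185*l + r^2*(8 - 16*l) + r*(52*l^2 + 6*l - 16) - 42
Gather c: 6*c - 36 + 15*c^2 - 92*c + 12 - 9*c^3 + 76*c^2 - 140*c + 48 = -9*c^3 + 91*c^2 - 226*c + 24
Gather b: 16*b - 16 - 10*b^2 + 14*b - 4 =-10*b^2 + 30*b - 20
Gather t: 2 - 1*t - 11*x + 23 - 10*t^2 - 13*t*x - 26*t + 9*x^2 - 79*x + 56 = -10*t^2 + t*(-13*x - 27) + 9*x^2 - 90*x + 81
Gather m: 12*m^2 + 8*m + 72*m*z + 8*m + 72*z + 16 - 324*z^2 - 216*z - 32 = 12*m^2 + m*(72*z + 16) - 324*z^2 - 144*z - 16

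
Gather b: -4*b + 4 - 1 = 3 - 4*b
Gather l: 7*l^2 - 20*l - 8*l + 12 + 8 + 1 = 7*l^2 - 28*l + 21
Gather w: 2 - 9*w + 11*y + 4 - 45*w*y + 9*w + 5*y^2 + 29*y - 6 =-45*w*y + 5*y^2 + 40*y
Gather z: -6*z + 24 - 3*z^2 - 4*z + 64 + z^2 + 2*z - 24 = -2*z^2 - 8*z + 64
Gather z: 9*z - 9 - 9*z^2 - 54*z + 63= -9*z^2 - 45*z + 54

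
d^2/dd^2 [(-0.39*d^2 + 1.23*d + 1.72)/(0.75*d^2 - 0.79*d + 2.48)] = (-2.22044604925031e-16*d^4 + 0.921600000000001*d^3 + 10.1574*d^2 - 19.8414*d - 4.229176)/(0.421875*d^6 - 1.333125*d^5 + 5.589225*d^4 - 9.309439*d^3 + 18.481704*d^2 - 14.576448*d + 15.252992)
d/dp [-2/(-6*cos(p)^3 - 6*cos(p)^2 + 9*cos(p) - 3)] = 8*(4*cos(p) + 3*cos(2*p))*sin(p)/(3*(-4*sin(p)^2 - 3*cos(p) + cos(3*p) + 6)^2)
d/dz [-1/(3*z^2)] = 2/(3*z^3)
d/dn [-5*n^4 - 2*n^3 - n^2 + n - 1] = -20*n^3 - 6*n^2 - 2*n + 1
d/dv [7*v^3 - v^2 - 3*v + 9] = 21*v^2 - 2*v - 3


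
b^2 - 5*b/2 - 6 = (b - 4)*(b + 3/2)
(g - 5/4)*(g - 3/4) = g^2 - 2*g + 15/16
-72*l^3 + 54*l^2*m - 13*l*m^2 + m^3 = (-6*l + m)*(-4*l + m)*(-3*l + m)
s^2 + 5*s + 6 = (s + 2)*(s + 3)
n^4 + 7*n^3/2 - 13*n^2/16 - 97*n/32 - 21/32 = (n - 1)*(n + 1/4)*(n + 3/4)*(n + 7/2)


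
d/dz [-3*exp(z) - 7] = -3*exp(z)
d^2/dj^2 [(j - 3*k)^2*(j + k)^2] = 12*j^2 - 24*j*k - 4*k^2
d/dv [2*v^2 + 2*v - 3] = 4*v + 2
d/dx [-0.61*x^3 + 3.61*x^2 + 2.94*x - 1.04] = -1.83*x^2 + 7.22*x + 2.94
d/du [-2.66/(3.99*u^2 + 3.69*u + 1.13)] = (21.2268*u + 9.8154)/(3.99*u^2 + 3.69*u + 1.13)^2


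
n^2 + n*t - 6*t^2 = (n - 2*t)*(n + 3*t)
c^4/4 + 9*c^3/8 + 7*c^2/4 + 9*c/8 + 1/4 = (c/4 + 1/2)*(c + 1/2)*(c + 1)^2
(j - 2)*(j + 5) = j^2 + 3*j - 10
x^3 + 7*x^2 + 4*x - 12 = (x - 1)*(x + 2)*(x + 6)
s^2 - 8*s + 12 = (s - 6)*(s - 2)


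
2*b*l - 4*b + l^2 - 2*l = (2*b + l)*(l - 2)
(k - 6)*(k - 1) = k^2 - 7*k + 6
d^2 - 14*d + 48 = (d - 8)*(d - 6)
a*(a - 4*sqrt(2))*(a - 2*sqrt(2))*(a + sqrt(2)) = a^4 - 5*sqrt(2)*a^3 + 4*a^2 + 16*sqrt(2)*a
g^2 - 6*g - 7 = (g - 7)*(g + 1)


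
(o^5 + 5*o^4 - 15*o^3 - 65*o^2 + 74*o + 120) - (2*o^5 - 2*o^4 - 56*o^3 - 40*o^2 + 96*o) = -o^5 + 7*o^4 + 41*o^3 - 25*o^2 - 22*o + 120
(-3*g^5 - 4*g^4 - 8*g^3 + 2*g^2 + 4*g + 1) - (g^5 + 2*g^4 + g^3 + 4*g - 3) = -4*g^5 - 6*g^4 - 9*g^3 + 2*g^2 + 4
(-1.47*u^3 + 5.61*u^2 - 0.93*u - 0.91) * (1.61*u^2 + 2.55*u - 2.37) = -2.3667*u^5 + 5.2836*u^4 + 16.2921*u^3 - 17.1323*u^2 - 0.1164*u + 2.1567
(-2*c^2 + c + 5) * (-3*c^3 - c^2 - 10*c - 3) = 6*c^5 - c^4 + 4*c^3 - 9*c^2 - 53*c - 15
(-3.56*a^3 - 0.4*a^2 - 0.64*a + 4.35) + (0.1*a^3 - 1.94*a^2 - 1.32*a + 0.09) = -3.46*a^3 - 2.34*a^2 - 1.96*a + 4.44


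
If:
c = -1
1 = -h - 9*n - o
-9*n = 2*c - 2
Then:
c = -1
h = -o - 5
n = 4/9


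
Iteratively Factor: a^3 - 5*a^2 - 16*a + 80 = (a + 4)*(a^2 - 9*a + 20) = (a - 5)*(a + 4)*(a - 4)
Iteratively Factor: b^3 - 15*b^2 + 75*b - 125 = (b - 5)*(b^2 - 10*b + 25) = (b - 5)^2*(b - 5)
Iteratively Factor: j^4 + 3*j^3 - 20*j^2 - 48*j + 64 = (j - 1)*(j^3 + 4*j^2 - 16*j - 64) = (j - 1)*(j + 4)*(j^2 - 16) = (j - 1)*(j + 4)^2*(j - 4)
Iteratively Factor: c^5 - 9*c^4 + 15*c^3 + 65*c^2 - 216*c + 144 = (c - 4)*(c^4 - 5*c^3 - 5*c^2 + 45*c - 36) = (c - 4)*(c - 1)*(c^3 - 4*c^2 - 9*c + 36) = (c - 4)*(c - 3)*(c - 1)*(c^2 - c - 12) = (c - 4)^2*(c - 3)*(c - 1)*(c + 3)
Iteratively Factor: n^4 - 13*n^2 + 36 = (n + 3)*(n^3 - 3*n^2 - 4*n + 12) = (n - 2)*(n + 3)*(n^2 - n - 6) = (n - 3)*(n - 2)*(n + 3)*(n + 2)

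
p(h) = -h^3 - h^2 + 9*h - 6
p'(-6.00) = -87.00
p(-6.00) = 120.00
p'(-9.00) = -216.00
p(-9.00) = 561.00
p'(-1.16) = 7.28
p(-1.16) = -16.22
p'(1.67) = -2.71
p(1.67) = 1.58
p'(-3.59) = -22.48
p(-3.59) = -4.93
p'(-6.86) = -118.46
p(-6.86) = 208.03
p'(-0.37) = 9.33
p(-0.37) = -9.42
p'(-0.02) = 9.04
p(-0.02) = -6.18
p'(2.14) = -9.02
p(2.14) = -1.12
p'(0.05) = 8.89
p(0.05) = -5.55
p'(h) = -3*h^2 - 2*h + 9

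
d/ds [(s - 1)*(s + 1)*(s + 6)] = 3*s^2 + 12*s - 1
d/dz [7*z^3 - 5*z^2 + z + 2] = 21*z^2 - 10*z + 1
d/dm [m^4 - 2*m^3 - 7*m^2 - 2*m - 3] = 4*m^3 - 6*m^2 - 14*m - 2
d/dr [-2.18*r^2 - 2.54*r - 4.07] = -4.36*r - 2.54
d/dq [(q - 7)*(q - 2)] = 2*q - 9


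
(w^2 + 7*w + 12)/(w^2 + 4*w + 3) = (w + 4)/(w + 1)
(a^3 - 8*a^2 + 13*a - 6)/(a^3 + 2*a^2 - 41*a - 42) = (a^2 - 2*a + 1)/(a^2 + 8*a + 7)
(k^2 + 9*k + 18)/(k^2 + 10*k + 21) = (k + 6)/(k + 7)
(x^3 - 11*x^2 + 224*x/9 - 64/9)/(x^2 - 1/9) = (3*x^2 - 32*x + 64)/(3*x + 1)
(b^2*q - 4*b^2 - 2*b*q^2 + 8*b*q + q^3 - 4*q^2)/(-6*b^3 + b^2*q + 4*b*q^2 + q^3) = (-b*q + 4*b + q^2 - 4*q)/(6*b^2 + 5*b*q + q^2)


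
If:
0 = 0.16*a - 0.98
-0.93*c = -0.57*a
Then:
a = 6.12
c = 3.75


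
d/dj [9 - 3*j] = -3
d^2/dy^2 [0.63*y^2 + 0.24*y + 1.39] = 1.26000000000000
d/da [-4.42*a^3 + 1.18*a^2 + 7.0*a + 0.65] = -13.26*a^2 + 2.36*a + 7.0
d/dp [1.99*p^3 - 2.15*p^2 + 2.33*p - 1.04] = 5.97*p^2 - 4.3*p + 2.33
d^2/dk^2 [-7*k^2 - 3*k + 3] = -14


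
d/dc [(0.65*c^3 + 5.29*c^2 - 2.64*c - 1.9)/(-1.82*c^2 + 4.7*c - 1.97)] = (-1.183*c^4 + 6.11*c^3 + 16.2167*c^2 - 27.7586*c + 14.1308)/(3.3124*c^4 - 17.108*c^3 + 29.2608*c^2 - 18.518*c + 3.8809)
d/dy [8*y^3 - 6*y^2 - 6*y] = 24*y^2 - 12*y - 6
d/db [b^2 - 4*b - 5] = 2*b - 4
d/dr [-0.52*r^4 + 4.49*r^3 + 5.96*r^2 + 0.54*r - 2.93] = -2.08*r^3 + 13.47*r^2 + 11.92*r + 0.54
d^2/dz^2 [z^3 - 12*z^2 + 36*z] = 6*z - 24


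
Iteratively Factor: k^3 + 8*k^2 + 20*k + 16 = (k + 2)*(k^2 + 6*k + 8) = (k + 2)^2*(k + 4)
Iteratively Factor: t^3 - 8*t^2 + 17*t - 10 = (t - 2)*(t^2 - 6*t + 5) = (t - 2)*(t - 1)*(t - 5)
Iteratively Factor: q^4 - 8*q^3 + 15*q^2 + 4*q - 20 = (q + 1)*(q^3 - 9*q^2 + 24*q - 20) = (q - 2)*(q + 1)*(q^2 - 7*q + 10) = (q - 5)*(q - 2)*(q + 1)*(q - 2)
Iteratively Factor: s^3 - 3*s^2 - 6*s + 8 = (s - 1)*(s^2 - 2*s - 8) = (s - 1)*(s + 2)*(s - 4)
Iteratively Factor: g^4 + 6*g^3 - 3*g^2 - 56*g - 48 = (g + 1)*(g^3 + 5*g^2 - 8*g - 48) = (g - 3)*(g + 1)*(g^2 + 8*g + 16) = (g - 3)*(g + 1)*(g + 4)*(g + 4)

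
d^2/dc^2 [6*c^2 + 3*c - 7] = 12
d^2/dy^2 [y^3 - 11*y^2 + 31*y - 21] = 6*y - 22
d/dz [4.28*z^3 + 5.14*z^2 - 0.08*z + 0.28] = 12.84*z^2 + 10.28*z - 0.08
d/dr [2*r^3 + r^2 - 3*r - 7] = 6*r^2 + 2*r - 3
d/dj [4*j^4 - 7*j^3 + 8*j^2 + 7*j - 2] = 16*j^3 - 21*j^2 + 16*j + 7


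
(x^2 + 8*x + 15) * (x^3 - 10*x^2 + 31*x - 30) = x^5 - 2*x^4 - 34*x^3 + 68*x^2 + 225*x - 450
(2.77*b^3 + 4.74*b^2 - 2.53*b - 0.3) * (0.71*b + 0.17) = 1.9667*b^4 + 3.8363*b^3 - 0.9905*b^2 - 0.6431*b - 0.051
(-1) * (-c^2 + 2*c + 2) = c^2 - 2*c - 2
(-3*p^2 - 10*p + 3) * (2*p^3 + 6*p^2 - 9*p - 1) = -6*p^5 - 38*p^4 - 27*p^3 + 111*p^2 - 17*p - 3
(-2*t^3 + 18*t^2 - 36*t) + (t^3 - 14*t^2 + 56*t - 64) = -t^3 + 4*t^2 + 20*t - 64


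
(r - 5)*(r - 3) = r^2 - 8*r + 15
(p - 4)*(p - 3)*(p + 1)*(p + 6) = p^4 - 31*p^2 + 42*p + 72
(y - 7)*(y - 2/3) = y^2 - 23*y/3 + 14/3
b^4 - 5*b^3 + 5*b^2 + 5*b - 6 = (b - 3)*(b - 2)*(b - 1)*(b + 1)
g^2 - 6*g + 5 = (g - 5)*(g - 1)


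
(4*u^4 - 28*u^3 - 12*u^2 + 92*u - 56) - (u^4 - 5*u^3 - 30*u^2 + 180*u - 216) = 3*u^4 - 23*u^3 + 18*u^2 - 88*u + 160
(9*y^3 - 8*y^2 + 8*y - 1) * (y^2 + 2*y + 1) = 9*y^5 + 10*y^4 + y^3 + 7*y^2 + 6*y - 1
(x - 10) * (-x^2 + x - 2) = -x^3 + 11*x^2 - 12*x + 20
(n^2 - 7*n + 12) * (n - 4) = n^3 - 11*n^2 + 40*n - 48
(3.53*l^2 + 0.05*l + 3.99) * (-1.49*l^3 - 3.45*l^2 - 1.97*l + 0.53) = -5.2597*l^5 - 12.253*l^4 - 13.0717*l^3 - 11.9931*l^2 - 7.8338*l + 2.1147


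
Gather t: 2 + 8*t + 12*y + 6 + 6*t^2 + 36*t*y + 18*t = 6*t^2 + t*(36*y + 26) + 12*y + 8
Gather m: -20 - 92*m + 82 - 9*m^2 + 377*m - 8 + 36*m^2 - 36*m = 27*m^2 + 249*m + 54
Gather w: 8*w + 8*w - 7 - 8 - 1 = 16*w - 16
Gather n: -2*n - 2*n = -4*n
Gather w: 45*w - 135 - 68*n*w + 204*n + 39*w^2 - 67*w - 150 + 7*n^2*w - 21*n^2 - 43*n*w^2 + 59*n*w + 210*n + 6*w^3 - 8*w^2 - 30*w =-21*n^2 + 414*n + 6*w^3 + w^2*(31 - 43*n) + w*(7*n^2 - 9*n - 52) - 285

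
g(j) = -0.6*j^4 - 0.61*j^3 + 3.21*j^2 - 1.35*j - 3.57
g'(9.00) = -1841.40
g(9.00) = -4137.00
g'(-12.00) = 3805.29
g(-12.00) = -10912.65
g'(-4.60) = 164.00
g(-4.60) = -138.71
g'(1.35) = -1.92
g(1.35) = -3.04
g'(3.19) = -77.40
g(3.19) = -57.14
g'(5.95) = -533.49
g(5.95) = -778.46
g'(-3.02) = 28.68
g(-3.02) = -3.32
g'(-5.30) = 270.52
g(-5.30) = -288.86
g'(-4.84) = 196.82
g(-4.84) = -181.93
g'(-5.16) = 246.53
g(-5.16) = -252.68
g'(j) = -2.4*j^3 - 1.83*j^2 + 6.42*j - 1.35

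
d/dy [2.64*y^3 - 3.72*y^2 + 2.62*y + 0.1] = 7.92*y^2 - 7.44*y + 2.62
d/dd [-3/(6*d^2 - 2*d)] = 3*(6*d - 1)/(2*d^2*(3*d - 1)^2)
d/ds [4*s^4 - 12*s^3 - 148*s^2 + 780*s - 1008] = 16*s^3 - 36*s^2 - 296*s + 780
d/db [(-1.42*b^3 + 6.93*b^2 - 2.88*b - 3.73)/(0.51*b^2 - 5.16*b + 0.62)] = (-0.7242*b^4 + 14.6544*b^3 - 36.9312*b^2 + 12.3978*b - 21.0324)/(0.2601*b^4 - 5.2632*b^3 + 27.258*b^2 - 6.3984*b + 0.3844)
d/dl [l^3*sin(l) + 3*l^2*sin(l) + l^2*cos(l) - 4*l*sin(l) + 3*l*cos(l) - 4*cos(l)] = l^3*cos(l) + 2*l^2*sin(l) + 3*l^2*cos(l) + 3*l*sin(l) - 2*l*cos(l) + 3*cos(l)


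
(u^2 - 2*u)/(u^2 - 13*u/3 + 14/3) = 3*u/(3*u - 7)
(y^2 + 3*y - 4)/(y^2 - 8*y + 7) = (y + 4)/(y - 7)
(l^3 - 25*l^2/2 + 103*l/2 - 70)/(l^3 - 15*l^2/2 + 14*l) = (l - 5)/l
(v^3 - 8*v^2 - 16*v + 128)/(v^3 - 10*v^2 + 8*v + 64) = (v + 4)/(v + 2)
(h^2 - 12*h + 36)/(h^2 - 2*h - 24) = (h - 6)/(h + 4)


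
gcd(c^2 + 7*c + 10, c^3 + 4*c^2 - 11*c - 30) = c^2 + 7*c + 10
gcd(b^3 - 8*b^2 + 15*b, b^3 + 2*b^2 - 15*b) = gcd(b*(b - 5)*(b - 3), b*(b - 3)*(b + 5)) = b^2 - 3*b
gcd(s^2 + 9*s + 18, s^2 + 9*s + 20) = 1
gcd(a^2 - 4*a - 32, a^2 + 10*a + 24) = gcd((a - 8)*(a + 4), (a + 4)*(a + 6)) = a + 4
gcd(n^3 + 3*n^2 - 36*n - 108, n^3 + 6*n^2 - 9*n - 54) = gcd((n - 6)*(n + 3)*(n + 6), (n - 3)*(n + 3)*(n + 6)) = n^2 + 9*n + 18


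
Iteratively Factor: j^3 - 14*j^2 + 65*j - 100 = (j - 5)*(j^2 - 9*j + 20) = (j - 5)^2*(j - 4)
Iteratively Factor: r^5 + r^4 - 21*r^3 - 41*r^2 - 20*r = (r - 5)*(r^4 + 6*r^3 + 9*r^2 + 4*r) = (r - 5)*(r + 4)*(r^3 + 2*r^2 + r) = r*(r - 5)*(r + 4)*(r^2 + 2*r + 1) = r*(r - 5)*(r + 1)*(r + 4)*(r + 1)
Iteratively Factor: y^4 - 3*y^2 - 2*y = (y + 1)*(y^3 - y^2 - 2*y) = y*(y + 1)*(y^2 - y - 2) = y*(y + 1)^2*(y - 2)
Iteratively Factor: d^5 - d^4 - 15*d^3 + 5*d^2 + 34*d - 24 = (d - 4)*(d^4 + 3*d^3 - 3*d^2 - 7*d + 6) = (d - 4)*(d - 1)*(d^3 + 4*d^2 + d - 6) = (d - 4)*(d - 1)^2*(d^2 + 5*d + 6) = (d - 4)*(d - 1)^2*(d + 2)*(d + 3)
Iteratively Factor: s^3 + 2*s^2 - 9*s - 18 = (s + 2)*(s^2 - 9) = (s + 2)*(s + 3)*(s - 3)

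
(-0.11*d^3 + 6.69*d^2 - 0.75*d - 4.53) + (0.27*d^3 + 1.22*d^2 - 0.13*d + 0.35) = 0.16*d^3 + 7.91*d^2 - 0.88*d - 4.18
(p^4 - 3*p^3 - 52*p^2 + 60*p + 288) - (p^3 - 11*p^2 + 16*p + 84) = p^4 - 4*p^3 - 41*p^2 + 44*p + 204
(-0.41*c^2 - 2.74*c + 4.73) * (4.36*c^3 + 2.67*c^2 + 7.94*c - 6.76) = -1.7876*c^5 - 13.0411*c^4 + 10.0516*c^3 - 6.3549*c^2 + 56.0786*c - 31.9748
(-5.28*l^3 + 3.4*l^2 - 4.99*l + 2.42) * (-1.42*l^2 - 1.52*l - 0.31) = 7.4976*l^5 + 3.1976*l^4 + 3.5546*l^3 + 3.0944*l^2 - 2.1315*l - 0.7502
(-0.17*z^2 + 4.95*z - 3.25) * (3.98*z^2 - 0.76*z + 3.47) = -0.6766*z^4 + 19.8302*z^3 - 17.2869*z^2 + 19.6465*z - 11.2775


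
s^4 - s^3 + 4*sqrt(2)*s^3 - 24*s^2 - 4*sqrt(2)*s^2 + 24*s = s*(s - 1)*(s - 2*sqrt(2))*(s + 6*sqrt(2))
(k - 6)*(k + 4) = k^2 - 2*k - 24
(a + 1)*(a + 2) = a^2 + 3*a + 2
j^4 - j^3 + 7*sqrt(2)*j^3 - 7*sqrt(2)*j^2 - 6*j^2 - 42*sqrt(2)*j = j*(j - 3)*(j + 2)*(j + 7*sqrt(2))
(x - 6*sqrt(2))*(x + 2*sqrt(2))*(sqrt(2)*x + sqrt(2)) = sqrt(2)*x^3 - 8*x^2 + sqrt(2)*x^2 - 24*sqrt(2)*x - 8*x - 24*sqrt(2)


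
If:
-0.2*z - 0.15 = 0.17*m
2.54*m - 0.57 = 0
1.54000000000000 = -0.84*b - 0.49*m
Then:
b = -1.96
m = 0.22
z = -0.94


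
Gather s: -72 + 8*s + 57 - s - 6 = 7*s - 21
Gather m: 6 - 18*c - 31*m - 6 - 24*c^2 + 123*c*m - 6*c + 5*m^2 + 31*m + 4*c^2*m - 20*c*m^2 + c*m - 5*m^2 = -24*c^2 - 20*c*m^2 - 24*c + m*(4*c^2 + 124*c)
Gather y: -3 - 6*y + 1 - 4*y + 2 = -10*y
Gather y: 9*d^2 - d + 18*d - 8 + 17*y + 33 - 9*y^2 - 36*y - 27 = 9*d^2 + 17*d - 9*y^2 - 19*y - 2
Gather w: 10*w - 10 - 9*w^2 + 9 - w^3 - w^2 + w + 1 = -w^3 - 10*w^2 + 11*w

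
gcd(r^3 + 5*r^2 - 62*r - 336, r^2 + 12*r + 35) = r + 7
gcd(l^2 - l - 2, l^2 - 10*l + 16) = l - 2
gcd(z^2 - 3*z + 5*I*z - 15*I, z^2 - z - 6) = z - 3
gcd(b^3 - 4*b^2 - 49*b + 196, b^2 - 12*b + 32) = b - 4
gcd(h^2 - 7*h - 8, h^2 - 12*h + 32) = h - 8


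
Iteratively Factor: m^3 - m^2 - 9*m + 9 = (m - 1)*(m^2 - 9) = (m - 3)*(m - 1)*(m + 3)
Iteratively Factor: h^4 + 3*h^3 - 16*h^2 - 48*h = (h)*(h^3 + 3*h^2 - 16*h - 48) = h*(h - 4)*(h^2 + 7*h + 12) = h*(h - 4)*(h + 3)*(h + 4)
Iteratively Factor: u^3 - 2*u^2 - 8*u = (u + 2)*(u^2 - 4*u) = (u - 4)*(u + 2)*(u)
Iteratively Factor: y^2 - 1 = (y - 1)*(y + 1)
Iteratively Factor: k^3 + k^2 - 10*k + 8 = (k - 2)*(k^2 + 3*k - 4) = (k - 2)*(k - 1)*(k + 4)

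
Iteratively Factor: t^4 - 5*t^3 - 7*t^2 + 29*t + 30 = (t + 2)*(t^3 - 7*t^2 + 7*t + 15) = (t - 3)*(t + 2)*(t^2 - 4*t - 5) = (t - 5)*(t - 3)*(t + 2)*(t + 1)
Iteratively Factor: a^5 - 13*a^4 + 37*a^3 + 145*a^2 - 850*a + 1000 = (a - 5)*(a^4 - 8*a^3 - 3*a^2 + 130*a - 200) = (a - 5)^2*(a^3 - 3*a^2 - 18*a + 40) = (a - 5)^2*(a + 4)*(a^2 - 7*a + 10) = (a - 5)^2*(a - 2)*(a + 4)*(a - 5)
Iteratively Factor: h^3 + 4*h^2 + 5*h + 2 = (h + 2)*(h^2 + 2*h + 1) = (h + 1)*(h + 2)*(h + 1)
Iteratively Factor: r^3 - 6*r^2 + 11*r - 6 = (r - 3)*(r^2 - 3*r + 2) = (r - 3)*(r - 2)*(r - 1)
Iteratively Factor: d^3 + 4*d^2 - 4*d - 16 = (d + 4)*(d^2 - 4) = (d + 2)*(d + 4)*(d - 2)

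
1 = 1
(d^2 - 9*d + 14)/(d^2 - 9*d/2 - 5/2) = 2*(-d^2 + 9*d - 14)/(-2*d^2 + 9*d + 5)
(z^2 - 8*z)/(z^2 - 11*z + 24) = z/(z - 3)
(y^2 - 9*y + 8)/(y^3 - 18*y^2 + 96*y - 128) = (y - 1)/(y^2 - 10*y + 16)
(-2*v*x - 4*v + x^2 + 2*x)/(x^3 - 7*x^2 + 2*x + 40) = (-2*v + x)/(x^2 - 9*x + 20)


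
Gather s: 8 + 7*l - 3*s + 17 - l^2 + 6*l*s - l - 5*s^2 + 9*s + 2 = -l^2 + 6*l - 5*s^2 + s*(6*l + 6) + 27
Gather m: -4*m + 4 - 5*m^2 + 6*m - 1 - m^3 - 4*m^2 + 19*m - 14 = -m^3 - 9*m^2 + 21*m - 11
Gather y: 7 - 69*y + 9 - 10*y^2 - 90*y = -10*y^2 - 159*y + 16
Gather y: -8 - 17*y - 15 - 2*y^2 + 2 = -2*y^2 - 17*y - 21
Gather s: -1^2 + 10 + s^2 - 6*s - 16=s^2 - 6*s - 7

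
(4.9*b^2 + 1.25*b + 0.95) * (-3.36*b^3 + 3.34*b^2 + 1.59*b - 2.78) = -16.464*b^5 + 12.166*b^4 + 8.774*b^3 - 8.4615*b^2 - 1.9645*b - 2.641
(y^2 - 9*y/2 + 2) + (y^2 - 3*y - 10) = 2*y^2 - 15*y/2 - 8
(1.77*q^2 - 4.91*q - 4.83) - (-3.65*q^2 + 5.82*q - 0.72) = 5.42*q^2 - 10.73*q - 4.11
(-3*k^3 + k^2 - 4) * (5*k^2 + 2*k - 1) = -15*k^5 - k^4 + 5*k^3 - 21*k^2 - 8*k + 4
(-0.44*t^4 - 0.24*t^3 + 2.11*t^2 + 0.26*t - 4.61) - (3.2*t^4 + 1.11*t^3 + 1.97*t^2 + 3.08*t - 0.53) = -3.64*t^4 - 1.35*t^3 + 0.14*t^2 - 2.82*t - 4.08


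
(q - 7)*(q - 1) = q^2 - 8*q + 7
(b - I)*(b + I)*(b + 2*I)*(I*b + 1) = I*b^4 - b^3 + 3*I*b^2 - b + 2*I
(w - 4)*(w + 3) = w^2 - w - 12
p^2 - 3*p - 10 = (p - 5)*(p + 2)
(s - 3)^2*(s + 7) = s^3 + s^2 - 33*s + 63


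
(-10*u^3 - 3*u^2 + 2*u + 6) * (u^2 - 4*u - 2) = -10*u^5 + 37*u^4 + 34*u^3 + 4*u^2 - 28*u - 12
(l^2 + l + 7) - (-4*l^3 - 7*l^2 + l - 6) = 4*l^3 + 8*l^2 + 13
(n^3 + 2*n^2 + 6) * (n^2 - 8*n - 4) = n^5 - 6*n^4 - 20*n^3 - 2*n^2 - 48*n - 24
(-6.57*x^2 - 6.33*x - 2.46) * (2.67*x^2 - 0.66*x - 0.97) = -17.5419*x^4 - 12.5649*x^3 + 3.9825*x^2 + 7.7637*x + 2.3862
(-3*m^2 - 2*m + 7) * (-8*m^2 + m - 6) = 24*m^4 + 13*m^3 - 40*m^2 + 19*m - 42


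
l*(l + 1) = l^2 + l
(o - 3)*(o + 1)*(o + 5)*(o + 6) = o^4 + 9*o^3 + 5*o^2 - 93*o - 90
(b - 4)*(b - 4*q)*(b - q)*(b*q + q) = b^4*q - 5*b^3*q^2 - 3*b^3*q + 4*b^2*q^3 + 15*b^2*q^2 - 4*b^2*q - 12*b*q^3 + 20*b*q^2 - 16*q^3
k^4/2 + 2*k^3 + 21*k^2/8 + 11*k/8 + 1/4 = (k/2 + 1/4)*(k + 1/2)*(k + 1)*(k + 2)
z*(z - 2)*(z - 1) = z^3 - 3*z^2 + 2*z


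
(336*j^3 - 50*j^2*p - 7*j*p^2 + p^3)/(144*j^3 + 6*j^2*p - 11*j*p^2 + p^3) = (7*j + p)/(3*j + p)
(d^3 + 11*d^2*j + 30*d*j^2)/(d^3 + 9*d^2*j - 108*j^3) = d*(d + 5*j)/(d^2 + 3*d*j - 18*j^2)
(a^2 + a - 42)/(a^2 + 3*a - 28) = (a - 6)/(a - 4)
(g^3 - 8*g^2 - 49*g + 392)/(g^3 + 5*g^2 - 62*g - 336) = (g - 7)/(g + 6)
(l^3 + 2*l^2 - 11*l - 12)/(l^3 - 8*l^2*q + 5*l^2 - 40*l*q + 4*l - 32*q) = (3 - l)/(-l + 8*q)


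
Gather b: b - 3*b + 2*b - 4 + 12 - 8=0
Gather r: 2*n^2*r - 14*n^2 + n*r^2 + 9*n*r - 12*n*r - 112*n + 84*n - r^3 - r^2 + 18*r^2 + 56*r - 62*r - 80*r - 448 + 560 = -14*n^2 - 28*n - r^3 + r^2*(n + 17) + r*(2*n^2 - 3*n - 86) + 112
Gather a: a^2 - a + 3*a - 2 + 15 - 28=a^2 + 2*a - 15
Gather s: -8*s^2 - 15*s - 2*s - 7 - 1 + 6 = -8*s^2 - 17*s - 2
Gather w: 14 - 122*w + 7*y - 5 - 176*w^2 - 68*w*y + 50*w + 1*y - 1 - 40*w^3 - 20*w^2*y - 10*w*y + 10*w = -40*w^3 + w^2*(-20*y - 176) + w*(-78*y - 62) + 8*y + 8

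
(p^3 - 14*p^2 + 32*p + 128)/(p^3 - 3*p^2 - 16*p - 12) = (p^2 - 16*p + 64)/(p^2 - 5*p - 6)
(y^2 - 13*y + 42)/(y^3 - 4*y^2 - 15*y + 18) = (y - 7)/(y^2 + 2*y - 3)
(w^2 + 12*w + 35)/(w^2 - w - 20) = (w^2 + 12*w + 35)/(w^2 - w - 20)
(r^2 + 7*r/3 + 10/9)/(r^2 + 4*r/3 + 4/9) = (3*r + 5)/(3*r + 2)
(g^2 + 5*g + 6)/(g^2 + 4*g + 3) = (g + 2)/(g + 1)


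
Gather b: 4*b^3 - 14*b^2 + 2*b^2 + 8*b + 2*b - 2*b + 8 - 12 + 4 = 4*b^3 - 12*b^2 + 8*b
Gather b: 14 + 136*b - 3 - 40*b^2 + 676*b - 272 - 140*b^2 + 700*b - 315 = -180*b^2 + 1512*b - 576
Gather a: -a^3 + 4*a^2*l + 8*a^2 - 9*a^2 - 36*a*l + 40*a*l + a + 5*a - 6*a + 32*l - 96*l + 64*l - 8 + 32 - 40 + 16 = -a^3 + a^2*(4*l - 1) + 4*a*l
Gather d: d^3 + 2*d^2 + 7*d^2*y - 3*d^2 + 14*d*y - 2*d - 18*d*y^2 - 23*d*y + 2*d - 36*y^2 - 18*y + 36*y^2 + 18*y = d^3 + d^2*(7*y - 1) + d*(-18*y^2 - 9*y)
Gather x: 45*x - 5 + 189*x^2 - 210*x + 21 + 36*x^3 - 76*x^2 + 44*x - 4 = 36*x^3 + 113*x^2 - 121*x + 12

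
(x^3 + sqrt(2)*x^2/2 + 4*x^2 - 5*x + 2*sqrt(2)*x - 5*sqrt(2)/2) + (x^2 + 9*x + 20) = x^3 + sqrt(2)*x^2/2 + 5*x^2 + 2*sqrt(2)*x + 4*x - 5*sqrt(2)/2 + 20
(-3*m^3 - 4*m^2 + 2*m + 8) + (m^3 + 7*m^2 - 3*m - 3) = -2*m^3 + 3*m^2 - m + 5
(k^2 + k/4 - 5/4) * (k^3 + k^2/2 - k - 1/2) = k^5 + 3*k^4/4 - 17*k^3/8 - 11*k^2/8 + 9*k/8 + 5/8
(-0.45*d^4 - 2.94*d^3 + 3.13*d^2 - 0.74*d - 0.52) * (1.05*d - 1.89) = -0.4725*d^5 - 2.2365*d^4 + 8.8431*d^3 - 6.6927*d^2 + 0.8526*d + 0.9828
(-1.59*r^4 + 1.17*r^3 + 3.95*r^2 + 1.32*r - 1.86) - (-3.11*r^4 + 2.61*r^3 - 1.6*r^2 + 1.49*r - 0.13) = 1.52*r^4 - 1.44*r^3 + 5.55*r^2 - 0.17*r - 1.73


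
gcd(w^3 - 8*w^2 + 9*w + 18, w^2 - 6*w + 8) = 1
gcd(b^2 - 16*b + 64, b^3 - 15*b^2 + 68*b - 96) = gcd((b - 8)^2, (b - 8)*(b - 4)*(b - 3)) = b - 8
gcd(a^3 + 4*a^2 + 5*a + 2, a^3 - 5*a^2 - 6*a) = a + 1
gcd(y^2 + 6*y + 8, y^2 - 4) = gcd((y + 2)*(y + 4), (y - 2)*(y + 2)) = y + 2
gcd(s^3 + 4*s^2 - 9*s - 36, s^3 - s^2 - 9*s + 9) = s^2 - 9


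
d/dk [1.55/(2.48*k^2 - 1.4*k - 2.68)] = (2.17 - 7.688*k)/(-2.48*k^2 + 1.4*k + 2.68)^2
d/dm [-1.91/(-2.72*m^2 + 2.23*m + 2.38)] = (4.2593 - 10.3904*m)/(-2.72*m^2 + 2.23*m + 2.38)^2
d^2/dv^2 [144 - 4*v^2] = -8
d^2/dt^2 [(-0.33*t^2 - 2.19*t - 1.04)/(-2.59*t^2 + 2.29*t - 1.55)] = (33.296004*t^3 + 33.909834*t^2 - 89.760594*t + 19.690028)/(17.373979*t^6 - 46.084647*t^5 + 71.939322*t^4 - 67.168219*t^3 + 43.05249*t^2 - 16.505175*t + 3.723875)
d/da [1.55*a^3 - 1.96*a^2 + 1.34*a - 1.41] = 4.65*a^2 - 3.92*a + 1.34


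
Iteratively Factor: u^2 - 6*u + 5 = (u - 1)*(u - 5)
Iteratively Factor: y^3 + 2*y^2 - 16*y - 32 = (y - 4)*(y^2 + 6*y + 8) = (y - 4)*(y + 2)*(y + 4)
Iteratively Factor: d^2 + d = (d + 1)*(d)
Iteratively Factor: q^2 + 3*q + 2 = (q + 1)*(q + 2)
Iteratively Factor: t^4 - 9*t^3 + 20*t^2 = (t)*(t^3 - 9*t^2 + 20*t) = t*(t - 5)*(t^2 - 4*t) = t^2*(t - 5)*(t - 4)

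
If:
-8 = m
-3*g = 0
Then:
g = 0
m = -8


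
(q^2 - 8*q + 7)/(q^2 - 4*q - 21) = (q - 1)/(q + 3)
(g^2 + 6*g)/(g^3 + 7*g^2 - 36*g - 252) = g/(g^2 + g - 42)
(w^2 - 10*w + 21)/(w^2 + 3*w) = (w^2 - 10*w + 21)/(w*(w + 3))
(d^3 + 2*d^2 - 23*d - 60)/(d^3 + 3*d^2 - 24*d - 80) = (d + 3)/(d + 4)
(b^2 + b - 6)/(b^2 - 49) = (b^2 + b - 6)/(b^2 - 49)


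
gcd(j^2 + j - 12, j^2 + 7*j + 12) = j + 4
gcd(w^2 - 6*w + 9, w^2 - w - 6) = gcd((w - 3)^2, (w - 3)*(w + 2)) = w - 3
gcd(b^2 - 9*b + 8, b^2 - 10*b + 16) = b - 8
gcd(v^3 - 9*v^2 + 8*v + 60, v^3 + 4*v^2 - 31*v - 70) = v^2 - 3*v - 10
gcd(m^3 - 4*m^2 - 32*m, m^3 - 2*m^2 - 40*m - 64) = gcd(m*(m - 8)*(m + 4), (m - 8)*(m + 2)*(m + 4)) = m^2 - 4*m - 32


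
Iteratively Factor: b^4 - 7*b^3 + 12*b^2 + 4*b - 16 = (b - 4)*(b^3 - 3*b^2 + 4) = (b - 4)*(b - 2)*(b^2 - b - 2) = (b - 4)*(b - 2)*(b + 1)*(b - 2)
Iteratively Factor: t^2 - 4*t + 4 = (t - 2)*(t - 2)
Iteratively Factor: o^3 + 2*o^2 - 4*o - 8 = (o + 2)*(o^2 - 4) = (o + 2)^2*(o - 2)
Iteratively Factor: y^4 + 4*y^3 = (y)*(y^3 + 4*y^2) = y^2*(y^2 + 4*y) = y^2*(y + 4)*(y)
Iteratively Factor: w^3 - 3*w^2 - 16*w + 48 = (w - 3)*(w^2 - 16) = (w - 3)*(w + 4)*(w - 4)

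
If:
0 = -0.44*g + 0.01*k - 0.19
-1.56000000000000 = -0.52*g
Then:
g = 3.00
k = 151.00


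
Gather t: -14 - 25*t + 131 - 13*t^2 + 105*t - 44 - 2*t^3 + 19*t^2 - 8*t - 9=-2*t^3 + 6*t^2 + 72*t + 64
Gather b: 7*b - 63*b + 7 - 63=-56*b - 56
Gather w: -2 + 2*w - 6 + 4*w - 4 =6*w - 12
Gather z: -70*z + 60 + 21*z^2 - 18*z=21*z^2 - 88*z + 60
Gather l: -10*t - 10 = -10*t - 10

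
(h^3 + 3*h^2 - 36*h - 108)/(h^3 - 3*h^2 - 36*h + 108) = (h + 3)/(h - 3)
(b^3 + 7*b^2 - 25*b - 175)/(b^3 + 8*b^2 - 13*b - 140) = (b - 5)/(b - 4)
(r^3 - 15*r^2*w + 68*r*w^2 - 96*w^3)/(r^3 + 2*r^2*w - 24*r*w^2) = (r^2 - 11*r*w + 24*w^2)/(r*(r + 6*w))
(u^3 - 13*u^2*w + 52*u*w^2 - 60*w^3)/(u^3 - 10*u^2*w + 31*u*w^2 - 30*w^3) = (u - 6*w)/(u - 3*w)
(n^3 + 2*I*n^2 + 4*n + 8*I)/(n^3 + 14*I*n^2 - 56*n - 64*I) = (n^2 + 4)/(n^2 + 12*I*n - 32)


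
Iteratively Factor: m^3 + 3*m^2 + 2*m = (m + 1)*(m^2 + 2*m) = m*(m + 1)*(m + 2)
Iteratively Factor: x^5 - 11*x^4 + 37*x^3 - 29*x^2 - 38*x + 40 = (x - 2)*(x^4 - 9*x^3 + 19*x^2 + 9*x - 20) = (x - 2)*(x - 1)*(x^3 - 8*x^2 + 11*x + 20) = (x - 2)*(x - 1)*(x + 1)*(x^2 - 9*x + 20) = (x - 5)*(x - 2)*(x - 1)*(x + 1)*(x - 4)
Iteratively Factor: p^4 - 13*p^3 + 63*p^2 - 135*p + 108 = (p - 3)*(p^3 - 10*p^2 + 33*p - 36) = (p - 3)^2*(p^2 - 7*p + 12) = (p - 4)*(p - 3)^2*(p - 3)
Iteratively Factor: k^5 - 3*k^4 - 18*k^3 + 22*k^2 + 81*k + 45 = (k + 1)*(k^4 - 4*k^3 - 14*k^2 + 36*k + 45) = (k - 3)*(k + 1)*(k^3 - k^2 - 17*k - 15) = (k - 3)*(k + 1)^2*(k^2 - 2*k - 15) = (k - 3)*(k + 1)^2*(k + 3)*(k - 5)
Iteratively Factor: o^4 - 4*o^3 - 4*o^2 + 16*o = (o)*(o^3 - 4*o^2 - 4*o + 16) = o*(o - 2)*(o^2 - 2*o - 8) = o*(o - 2)*(o + 2)*(o - 4)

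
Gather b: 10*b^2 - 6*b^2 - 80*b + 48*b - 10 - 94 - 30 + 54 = 4*b^2 - 32*b - 80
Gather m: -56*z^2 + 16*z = -56*z^2 + 16*z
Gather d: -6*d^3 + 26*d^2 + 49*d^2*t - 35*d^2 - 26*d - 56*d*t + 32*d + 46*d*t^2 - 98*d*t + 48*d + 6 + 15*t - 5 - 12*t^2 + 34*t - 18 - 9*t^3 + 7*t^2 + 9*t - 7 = -6*d^3 + d^2*(49*t - 9) + d*(46*t^2 - 154*t + 54) - 9*t^3 - 5*t^2 + 58*t - 24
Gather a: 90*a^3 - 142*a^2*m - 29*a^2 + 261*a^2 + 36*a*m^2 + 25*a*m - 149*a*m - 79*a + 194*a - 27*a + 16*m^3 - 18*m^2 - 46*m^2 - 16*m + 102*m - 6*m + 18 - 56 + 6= 90*a^3 + a^2*(232 - 142*m) + a*(36*m^2 - 124*m + 88) + 16*m^3 - 64*m^2 + 80*m - 32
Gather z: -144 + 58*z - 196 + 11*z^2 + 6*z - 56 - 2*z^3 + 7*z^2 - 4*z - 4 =-2*z^3 + 18*z^2 + 60*z - 400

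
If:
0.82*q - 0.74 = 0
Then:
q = 0.90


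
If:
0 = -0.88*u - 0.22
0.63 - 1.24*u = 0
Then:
No Solution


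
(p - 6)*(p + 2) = p^2 - 4*p - 12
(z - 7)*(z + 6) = z^2 - z - 42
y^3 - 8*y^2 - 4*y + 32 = (y - 8)*(y - 2)*(y + 2)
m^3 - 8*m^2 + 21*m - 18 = (m - 3)^2*(m - 2)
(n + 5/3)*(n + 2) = n^2 + 11*n/3 + 10/3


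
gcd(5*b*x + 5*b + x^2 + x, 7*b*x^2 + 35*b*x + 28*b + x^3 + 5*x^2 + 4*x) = x + 1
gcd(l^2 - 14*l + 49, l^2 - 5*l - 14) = l - 7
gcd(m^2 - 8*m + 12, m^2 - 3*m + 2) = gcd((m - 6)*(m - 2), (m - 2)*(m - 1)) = m - 2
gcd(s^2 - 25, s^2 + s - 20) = s + 5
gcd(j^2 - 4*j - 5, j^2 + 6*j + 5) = j + 1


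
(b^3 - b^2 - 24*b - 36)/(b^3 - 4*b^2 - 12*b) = (b + 3)/b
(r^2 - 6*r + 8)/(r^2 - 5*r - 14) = (-r^2 + 6*r - 8)/(-r^2 + 5*r + 14)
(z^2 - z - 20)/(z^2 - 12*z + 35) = (z + 4)/(z - 7)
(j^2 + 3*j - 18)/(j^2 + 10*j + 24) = (j - 3)/(j + 4)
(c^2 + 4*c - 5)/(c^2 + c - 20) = (c - 1)/(c - 4)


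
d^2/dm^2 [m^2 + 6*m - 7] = 2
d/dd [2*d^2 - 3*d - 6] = 4*d - 3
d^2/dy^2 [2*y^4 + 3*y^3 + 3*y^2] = 24*y^2 + 18*y + 6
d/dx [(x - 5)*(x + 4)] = 2*x - 1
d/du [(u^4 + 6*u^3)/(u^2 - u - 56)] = u^2*(-u*(u + 6)*(2*u - 1) + 2*(-2*u - 9)*(-u^2 + u + 56))/(-u^2 + u + 56)^2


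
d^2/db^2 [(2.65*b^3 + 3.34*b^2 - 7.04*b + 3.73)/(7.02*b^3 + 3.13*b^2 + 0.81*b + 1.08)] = (4.54747350886464e-13*b^7 + 212.738292*b^6 - 2172.014676*b^5 + 922.621752*b^4 + 867.555902*b^3 + 933.17145*b^2 + 48.397662*b - 0.214541999999996)/(345.948408*b^9 + 462.742956*b^8 + 326.074086*b^7 + 297.119629*b^6 + 180.006381*b^5 + 74.749311*b^4 + 41.524569*b^3 + 13.07826*b^2 + 2.834352*b + 1.259712)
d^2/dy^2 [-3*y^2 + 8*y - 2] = -6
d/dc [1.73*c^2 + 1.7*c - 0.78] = 3.46*c + 1.7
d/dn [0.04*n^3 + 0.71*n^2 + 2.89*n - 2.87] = 0.12*n^2 + 1.42*n + 2.89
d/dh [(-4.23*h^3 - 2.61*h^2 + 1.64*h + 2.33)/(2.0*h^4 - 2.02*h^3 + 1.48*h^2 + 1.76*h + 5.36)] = (8.46*h^6 + 10.44*h^5 - 21.3726*h^4 - 26.904*h^3 - 60.9194*h^2 - 34.876*h + 4.6896)/(4.0*h^8 - 8.08*h^7 + 10.0004*h^6 + 1.0608*h^5 + 16.52*h^4 - 16.4448*h^3 + 18.9632*h^2 + 18.8672*h + 28.7296)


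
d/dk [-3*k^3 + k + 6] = 1 - 9*k^2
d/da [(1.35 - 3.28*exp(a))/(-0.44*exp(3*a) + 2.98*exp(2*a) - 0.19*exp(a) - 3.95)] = (-2.8864*exp(3*a) + 11.5564*exp(2*a) - 8.046*exp(a) + 13.2125)*exp(a)/(0.1936*exp(6*a) - 2.6224*exp(5*a) + 9.0476*exp(4*a) + 2.3436*exp(3*a) - 23.5059*exp(2*a) + 1.501*exp(a) + 15.6025)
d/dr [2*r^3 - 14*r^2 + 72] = 2*r*(3*r - 14)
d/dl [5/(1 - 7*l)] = 35/(7*l - 1)^2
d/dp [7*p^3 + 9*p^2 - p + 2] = 21*p^2 + 18*p - 1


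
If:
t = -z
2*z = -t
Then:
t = 0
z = 0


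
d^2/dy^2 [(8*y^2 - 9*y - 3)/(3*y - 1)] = -92/(27*y^3 - 27*y^2 + 9*y - 1)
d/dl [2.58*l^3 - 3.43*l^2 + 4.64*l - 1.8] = 7.74*l^2 - 6.86*l + 4.64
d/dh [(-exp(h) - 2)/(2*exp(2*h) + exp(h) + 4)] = ((exp(h) + 2)*(4*exp(h) + 1) - 2*exp(2*h) - exp(h) - 4)*exp(h)/(2*exp(2*h) + exp(h) + 4)^2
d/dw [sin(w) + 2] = cos(w)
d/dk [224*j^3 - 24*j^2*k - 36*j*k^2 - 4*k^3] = -24*j^2 - 72*j*k - 12*k^2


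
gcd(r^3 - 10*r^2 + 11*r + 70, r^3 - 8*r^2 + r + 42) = r^2 - 5*r - 14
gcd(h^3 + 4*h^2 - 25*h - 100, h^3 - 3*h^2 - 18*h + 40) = h^2 - h - 20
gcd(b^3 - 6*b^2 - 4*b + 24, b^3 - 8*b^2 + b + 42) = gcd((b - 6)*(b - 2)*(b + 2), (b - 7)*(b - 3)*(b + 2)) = b + 2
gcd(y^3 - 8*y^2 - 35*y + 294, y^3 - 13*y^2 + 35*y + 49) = y^2 - 14*y + 49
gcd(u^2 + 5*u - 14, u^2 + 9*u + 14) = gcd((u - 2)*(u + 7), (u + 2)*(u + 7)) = u + 7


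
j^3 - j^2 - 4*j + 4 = (j - 2)*(j - 1)*(j + 2)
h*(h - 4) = h^2 - 4*h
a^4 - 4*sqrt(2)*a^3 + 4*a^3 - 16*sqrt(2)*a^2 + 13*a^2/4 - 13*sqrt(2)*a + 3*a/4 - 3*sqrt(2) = (a + 1/2)^2*(a + 3)*(a - 4*sqrt(2))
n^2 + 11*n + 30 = (n + 5)*(n + 6)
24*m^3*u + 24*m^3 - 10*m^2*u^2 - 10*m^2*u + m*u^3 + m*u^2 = (-6*m + u)*(-4*m + u)*(m*u + m)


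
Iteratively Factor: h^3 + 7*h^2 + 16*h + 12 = (h + 2)*(h^2 + 5*h + 6) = (h + 2)*(h + 3)*(h + 2)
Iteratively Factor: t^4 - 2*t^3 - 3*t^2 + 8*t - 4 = (t - 1)*(t^3 - t^2 - 4*t + 4) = (t - 1)*(t + 2)*(t^2 - 3*t + 2) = (t - 2)*(t - 1)*(t + 2)*(t - 1)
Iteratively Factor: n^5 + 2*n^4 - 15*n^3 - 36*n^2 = (n - 4)*(n^4 + 6*n^3 + 9*n^2) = (n - 4)*(n + 3)*(n^3 + 3*n^2) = n*(n - 4)*(n + 3)*(n^2 + 3*n) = n*(n - 4)*(n + 3)^2*(n)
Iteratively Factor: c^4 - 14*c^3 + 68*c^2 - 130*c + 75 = (c - 5)*(c^3 - 9*c^2 + 23*c - 15) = (c - 5)^2*(c^2 - 4*c + 3) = (c - 5)^2*(c - 1)*(c - 3)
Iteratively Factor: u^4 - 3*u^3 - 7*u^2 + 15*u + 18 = (u - 3)*(u^3 - 7*u - 6) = (u - 3)*(u + 2)*(u^2 - 2*u - 3) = (u - 3)*(u + 1)*(u + 2)*(u - 3)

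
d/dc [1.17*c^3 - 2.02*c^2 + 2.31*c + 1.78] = 3.51*c^2 - 4.04*c + 2.31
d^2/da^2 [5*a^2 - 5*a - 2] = 10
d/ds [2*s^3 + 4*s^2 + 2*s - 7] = 6*s^2 + 8*s + 2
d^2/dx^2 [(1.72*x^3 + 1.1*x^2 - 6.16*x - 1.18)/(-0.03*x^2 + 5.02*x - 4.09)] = (-1.73472347597681e-18*x^5 - 86.58752*x^3 + 212.704368*x^2 - 178.235232*x + 275.333328)/(2.7e-5*x^6 - 0.013554*x^5 + 2.279079*x^4 - 130.201732*x^3 + 310.714437*x^2 - 251.925186*x + 68.417929)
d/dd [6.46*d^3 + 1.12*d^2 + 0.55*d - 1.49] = 19.38*d^2 + 2.24*d + 0.55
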